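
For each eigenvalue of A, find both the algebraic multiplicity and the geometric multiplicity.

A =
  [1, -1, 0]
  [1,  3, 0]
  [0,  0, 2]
λ = 2: alg = 3, geom = 2

Step 1 — factor the characteristic polynomial to read off the algebraic multiplicities:
  χ_A(x) = (x - 2)^3

Step 2 — compute geometric multiplicities via the rank-nullity identity g(λ) = n − rank(A − λI):
  rank(A − (2)·I) = 1, so dim ker(A − (2)·I) = n − 1 = 2

Summary:
  λ = 2: algebraic multiplicity = 3, geometric multiplicity = 2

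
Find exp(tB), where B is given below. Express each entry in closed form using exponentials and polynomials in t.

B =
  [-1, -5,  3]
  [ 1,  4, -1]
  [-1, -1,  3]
e^{tB} =
  [t^2*exp(2*t)/2 - 3*t*exp(2*t) + exp(2*t), t^2*exp(2*t) - 5*t*exp(2*t), -t^2*exp(2*t)/2 + 3*t*exp(2*t)]
  [t*exp(2*t), 2*t*exp(2*t) + exp(2*t), -t*exp(2*t)]
  [t^2*exp(2*t)/2 - t*exp(2*t), t^2*exp(2*t) - t*exp(2*t), -t^2*exp(2*t)/2 + t*exp(2*t) + exp(2*t)]

Strategy: write B = P · J · P⁻¹ where J is a Jordan canonical form, so e^{tB} = P · e^{tJ} · P⁻¹, and e^{tJ} can be computed block-by-block.

B has Jordan form
J =
  [2, 1, 0]
  [0, 2, 1]
  [0, 0, 2]
(up to reordering of blocks).

Per-block formulas:
  For a 3×3 Jordan block J_3(2): exp(t · J_3(2)) = e^(2t)·(I + t·N + (t^2/2)·N^2), where N is the 3×3 nilpotent shift.

After assembling e^{tJ} and conjugating by P, we get:

e^{tB} =
  [t^2*exp(2*t)/2 - 3*t*exp(2*t) + exp(2*t), t^2*exp(2*t) - 5*t*exp(2*t), -t^2*exp(2*t)/2 + 3*t*exp(2*t)]
  [t*exp(2*t), 2*t*exp(2*t) + exp(2*t), -t*exp(2*t)]
  [t^2*exp(2*t)/2 - t*exp(2*t), t^2*exp(2*t) - t*exp(2*t), -t^2*exp(2*t)/2 + t*exp(2*t) + exp(2*t)]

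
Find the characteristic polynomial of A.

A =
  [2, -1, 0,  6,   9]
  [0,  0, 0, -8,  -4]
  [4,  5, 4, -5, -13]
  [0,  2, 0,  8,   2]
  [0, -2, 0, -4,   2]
x^5 - 16*x^4 + 100*x^3 - 304*x^2 + 448*x - 256

Expanding det(x·I − A) (e.g. by cofactor expansion or by noting that A is similar to its Jordan form J, which has the same characteristic polynomial as A) gives
  χ_A(x) = x^5 - 16*x^4 + 100*x^3 - 304*x^2 + 448*x - 256
which factors as (x - 4)^3*(x - 2)^2. The eigenvalues (with algebraic multiplicities) are λ = 2 with multiplicity 2, λ = 4 with multiplicity 3.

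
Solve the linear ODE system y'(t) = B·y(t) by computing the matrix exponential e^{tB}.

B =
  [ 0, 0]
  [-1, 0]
e^{tB} =
  [1, 0]
  [-t, 1]

Strategy: write B = P · J · P⁻¹ where J is a Jordan canonical form, so e^{tB} = P · e^{tJ} · P⁻¹, and e^{tJ} can be computed block-by-block.

B has Jordan form
J =
  [0, 1]
  [0, 0]
(up to reordering of blocks).

Per-block formulas:
  For a 2×2 Jordan block J_2(0): exp(t · J_2(0)) = e^(0t)·(I + t·N), where N is the 2×2 nilpotent shift.

After assembling e^{tJ} and conjugating by P, we get:

e^{tB} =
  [1, 0]
  [-t, 1]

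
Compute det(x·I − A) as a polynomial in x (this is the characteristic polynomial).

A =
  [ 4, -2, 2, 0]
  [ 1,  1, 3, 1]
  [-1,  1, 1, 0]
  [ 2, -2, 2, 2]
x^4 - 8*x^3 + 24*x^2 - 32*x + 16

Expanding det(x·I − A) (e.g. by cofactor expansion or by noting that A is similar to its Jordan form J, which has the same characteristic polynomial as A) gives
  χ_A(x) = x^4 - 8*x^3 + 24*x^2 - 32*x + 16
which factors as (x - 2)^4. The eigenvalues (with algebraic multiplicities) are λ = 2 with multiplicity 4.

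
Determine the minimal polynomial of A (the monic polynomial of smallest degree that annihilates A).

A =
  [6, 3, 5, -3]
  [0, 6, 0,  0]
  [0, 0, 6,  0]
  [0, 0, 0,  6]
x^2 - 12*x + 36

The characteristic polynomial is χ_A(x) = (x - 6)^4, so the eigenvalues are known. The minimal polynomial is
  m_A(x) = Π_λ (x − λ)^{k_λ}
where k_λ is the size of the *largest* Jordan block for λ (equivalently, the smallest k with (A − λI)^k v = 0 for every generalised eigenvector v of λ).

  λ = 6: largest Jordan block has size 2, contributing (x − 6)^2

So m_A(x) = (x - 6)^2 = x^2 - 12*x + 36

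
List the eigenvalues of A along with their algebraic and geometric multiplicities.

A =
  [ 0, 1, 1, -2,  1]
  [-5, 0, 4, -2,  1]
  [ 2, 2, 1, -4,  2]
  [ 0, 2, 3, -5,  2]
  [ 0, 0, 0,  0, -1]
λ = -1: alg = 5, geom = 3

Step 1 — factor the characteristic polynomial to read off the algebraic multiplicities:
  χ_A(x) = (x + 1)^5

Step 2 — compute geometric multiplicities via the rank-nullity identity g(λ) = n − rank(A − λI):
  rank(A − (-1)·I) = 2, so dim ker(A − (-1)·I) = n − 2 = 3

Summary:
  λ = -1: algebraic multiplicity = 5, geometric multiplicity = 3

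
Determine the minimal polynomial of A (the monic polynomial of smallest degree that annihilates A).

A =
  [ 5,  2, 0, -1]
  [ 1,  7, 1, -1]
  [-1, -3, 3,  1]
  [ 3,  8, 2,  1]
x^2 - 8*x + 16

The characteristic polynomial is χ_A(x) = (x - 4)^4, so the eigenvalues are known. The minimal polynomial is
  m_A(x) = Π_λ (x − λ)^{k_λ}
where k_λ is the size of the *largest* Jordan block for λ (equivalently, the smallest k with (A − λI)^k v = 0 for every generalised eigenvector v of λ).

  λ = 4: largest Jordan block has size 2, contributing (x − 4)^2

So m_A(x) = (x - 4)^2 = x^2 - 8*x + 16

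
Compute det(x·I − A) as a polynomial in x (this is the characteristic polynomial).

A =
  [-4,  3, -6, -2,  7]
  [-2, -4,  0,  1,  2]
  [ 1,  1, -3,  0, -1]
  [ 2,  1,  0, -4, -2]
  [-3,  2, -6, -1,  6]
x^5 + 9*x^4 + 18*x^3 - 54*x^2 - 243*x - 243

Expanding det(x·I − A) (e.g. by cofactor expansion or by noting that A is similar to its Jordan form J, which has the same characteristic polynomial as A) gives
  χ_A(x) = x^5 + 9*x^4 + 18*x^3 - 54*x^2 - 243*x - 243
which factors as (x - 3)*(x + 3)^4. The eigenvalues (with algebraic multiplicities) are λ = -3 with multiplicity 4, λ = 3 with multiplicity 1.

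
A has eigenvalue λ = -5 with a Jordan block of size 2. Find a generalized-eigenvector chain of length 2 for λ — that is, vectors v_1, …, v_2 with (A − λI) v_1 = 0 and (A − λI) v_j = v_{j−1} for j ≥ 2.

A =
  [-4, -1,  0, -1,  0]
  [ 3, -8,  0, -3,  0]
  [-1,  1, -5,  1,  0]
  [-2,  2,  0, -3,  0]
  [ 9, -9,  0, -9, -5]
A Jordan chain for λ = -5 of length 2:
v_1 = (1, 3, -1, -2, 9)ᵀ
v_2 = (1, 0, 0, 0, 0)ᵀ

Let N = A − (-5)·I. We want v_2 with N^2 v_2 = 0 but N^1 v_2 ≠ 0; then v_{j-1} := N · v_j for j = 2, …, 2.

Pick v_2 = (1, 0, 0, 0, 0)ᵀ.
Then v_1 = N · v_2 = (1, 3, -1, -2, 9)ᵀ.

Sanity check: (A − (-5)·I) v_1 = (0, 0, 0, 0, 0)ᵀ = 0. ✓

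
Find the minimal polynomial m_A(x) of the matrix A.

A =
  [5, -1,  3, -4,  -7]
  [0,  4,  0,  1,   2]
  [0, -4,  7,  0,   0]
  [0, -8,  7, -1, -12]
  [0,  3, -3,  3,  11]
x^4 - 21*x^3 + 165*x^2 - 575*x + 750

The characteristic polynomial is χ_A(x) = (x - 6)*(x - 5)^4, so the eigenvalues are known. The minimal polynomial is
  m_A(x) = Π_λ (x − λ)^{k_λ}
where k_λ is the size of the *largest* Jordan block for λ (equivalently, the smallest k with (A − λI)^k v = 0 for every generalised eigenvector v of λ).

  λ = 5: largest Jordan block has size 3, contributing (x − 5)^3
  λ = 6: largest Jordan block has size 1, contributing (x − 6)

So m_A(x) = (x - 6)*(x - 5)^3 = x^4 - 21*x^3 + 165*x^2 - 575*x + 750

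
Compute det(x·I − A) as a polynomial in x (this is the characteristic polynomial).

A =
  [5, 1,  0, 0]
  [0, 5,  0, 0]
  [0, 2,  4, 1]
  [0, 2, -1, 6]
x^4 - 20*x^3 + 150*x^2 - 500*x + 625

Expanding det(x·I − A) (e.g. by cofactor expansion or by noting that A is similar to its Jordan form J, which has the same characteristic polynomial as A) gives
  χ_A(x) = x^4 - 20*x^3 + 150*x^2 - 500*x + 625
which factors as (x - 5)^4. The eigenvalues (with algebraic multiplicities) are λ = 5 with multiplicity 4.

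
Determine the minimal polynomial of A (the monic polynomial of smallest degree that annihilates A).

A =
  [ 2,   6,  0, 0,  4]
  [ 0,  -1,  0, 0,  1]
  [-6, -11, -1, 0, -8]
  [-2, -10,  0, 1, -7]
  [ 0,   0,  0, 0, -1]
x^5 - 4*x^3 - 2*x^2 + 3*x + 2

The characteristic polynomial is χ_A(x) = (x - 2)*(x - 1)*(x + 1)^3, so the eigenvalues are known. The minimal polynomial is
  m_A(x) = Π_λ (x − λ)^{k_λ}
where k_λ is the size of the *largest* Jordan block for λ (equivalently, the smallest k with (A − λI)^k v = 0 for every generalised eigenvector v of λ).

  λ = -1: largest Jordan block has size 3, contributing (x + 1)^3
  λ = 1: largest Jordan block has size 1, contributing (x − 1)
  λ = 2: largest Jordan block has size 1, contributing (x − 2)

So m_A(x) = (x - 2)*(x - 1)*(x + 1)^3 = x^5 - 4*x^3 - 2*x^2 + 3*x + 2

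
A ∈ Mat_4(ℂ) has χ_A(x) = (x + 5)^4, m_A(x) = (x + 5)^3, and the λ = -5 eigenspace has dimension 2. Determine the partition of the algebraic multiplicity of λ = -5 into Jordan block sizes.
Block sizes for λ = -5: [3, 1]

Step 1 — from the characteristic polynomial, algebraic multiplicity of λ = -5 is 4. From dim ker(A − (-5)·I) = 2, there are exactly 2 Jordan blocks for λ = -5.
Step 2 — from the minimal polynomial, the factor (x + 5)^3 tells us the largest block for λ = -5 has size 3.
Step 3 — with total size 4, 2 blocks, and largest block 3, the block sizes (in nonincreasing order) are [3, 1].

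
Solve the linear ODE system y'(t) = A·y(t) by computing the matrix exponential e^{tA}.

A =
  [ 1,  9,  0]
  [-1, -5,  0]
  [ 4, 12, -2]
e^{tA} =
  [3*t*exp(-2*t) + exp(-2*t), 9*t*exp(-2*t), 0]
  [-t*exp(-2*t), -3*t*exp(-2*t) + exp(-2*t), 0]
  [4*t*exp(-2*t), 12*t*exp(-2*t), exp(-2*t)]

Strategy: write A = P · J · P⁻¹ where J is a Jordan canonical form, so e^{tA} = P · e^{tJ} · P⁻¹, and e^{tJ} can be computed block-by-block.

A has Jordan form
J =
  [-2,  1,  0]
  [ 0, -2,  0]
  [ 0,  0, -2]
(up to reordering of blocks).

Per-block formulas:
  For a 2×2 Jordan block J_2(-2): exp(t · J_2(-2)) = e^(-2t)·(I + t·N), where N is the 2×2 nilpotent shift.
  For a 1×1 block at λ = -2: exp(t · [-2]) = [e^(-2t)].

After assembling e^{tJ} and conjugating by P, we get:

e^{tA} =
  [3*t*exp(-2*t) + exp(-2*t), 9*t*exp(-2*t), 0]
  [-t*exp(-2*t), -3*t*exp(-2*t) + exp(-2*t), 0]
  [4*t*exp(-2*t), 12*t*exp(-2*t), exp(-2*t)]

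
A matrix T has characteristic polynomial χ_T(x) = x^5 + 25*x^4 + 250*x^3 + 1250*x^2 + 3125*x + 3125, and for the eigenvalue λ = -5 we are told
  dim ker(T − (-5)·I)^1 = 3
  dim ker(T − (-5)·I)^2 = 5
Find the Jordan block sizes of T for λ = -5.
Block sizes for λ = -5: [2, 2, 1]

From the dimensions of kernels of powers, the number of Jordan blocks of size at least j is d_j − d_{j−1} where d_j = dim ker(N^j) (with d_0 = 0). Computing the differences gives [3, 2].
The number of blocks of size exactly k is (#blocks of size ≥ k) − (#blocks of size ≥ k + 1), so the partition is: 1 block(s) of size 1, 2 block(s) of size 2.
In nonincreasing order the block sizes are [2, 2, 1].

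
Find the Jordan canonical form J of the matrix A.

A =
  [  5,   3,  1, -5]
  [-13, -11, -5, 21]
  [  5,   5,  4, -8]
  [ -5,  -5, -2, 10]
J_2(2) ⊕ J_2(2)

The characteristic polynomial is
  det(x·I − A) = x^4 - 8*x^3 + 24*x^2 - 32*x + 16 = (x - 2)^4

Eigenvalues and multiplicities (the geometric multiplicity of λ is n − rank(A − λI), which equals the number of Jordan blocks for λ):
  λ = 2: algebraic multiplicity = 4, geometric multiplicity = 2

Determining the block sizes for each eigenvalue:
  λ = 2: with am = 4 and gm = 2, the partition is not yet determined (e.g. several partitions of 4 into 2 parts exist). Let N = A − (2)·I. Computing rank(N^1) = 2, rank(N^2) = 0; the number of blocks of size ≥ j is rank(N^{j−1}) − rank(N^j), giving [2, 2]. So we have 2 block(s) of size 2 → block sizes [2, 2]

Assembling the blocks gives a Jordan form
J =
  [2, 1, 0, 0]
  [0, 2, 0, 0]
  [0, 0, 2, 1]
  [0, 0, 0, 2]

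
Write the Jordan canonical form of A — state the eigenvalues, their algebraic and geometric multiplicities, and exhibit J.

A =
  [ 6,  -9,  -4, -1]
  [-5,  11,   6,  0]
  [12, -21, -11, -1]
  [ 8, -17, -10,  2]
J_1(-1) ⊕ J_3(3)

The characteristic polynomial is
  det(x·I − A) = x^4 - 8*x^3 + 18*x^2 - 27 = (x - 3)^3*(x + 1)

Eigenvalues and multiplicities (the geometric multiplicity of λ is n − rank(A − λI), which equals the number of Jordan blocks for λ):
  λ = -1: algebraic multiplicity = 1, geometric multiplicity = 1
  λ = 3: algebraic multiplicity = 3, geometric multiplicity = 1

Determining the block sizes for each eigenvalue:
  λ = -1: one block (gm = 1), so the single block has size am = 1 → block sizes [1]
  λ = 3: one block (gm = 1), so the single block has size am = 3 → block sizes [3]

Assembling the blocks gives a Jordan form
J =
  [-1, 0, 0, 0]
  [ 0, 3, 1, 0]
  [ 0, 0, 3, 1]
  [ 0, 0, 0, 3]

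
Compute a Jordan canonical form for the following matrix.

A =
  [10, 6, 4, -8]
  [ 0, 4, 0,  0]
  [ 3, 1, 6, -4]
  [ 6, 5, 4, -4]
J_2(4) ⊕ J_2(4)

The characteristic polynomial is
  det(x·I − A) = x^4 - 16*x^3 + 96*x^2 - 256*x + 256 = (x - 4)^4

Eigenvalues and multiplicities (the geometric multiplicity of λ is n − rank(A − λI), which equals the number of Jordan blocks for λ):
  λ = 4: algebraic multiplicity = 4, geometric multiplicity = 2

Determining the block sizes for each eigenvalue:
  λ = 4: with am = 4 and gm = 2, the partition is not yet determined (e.g. several partitions of 4 into 2 parts exist). Let N = A − (4)·I. Computing rank(N^1) = 2, rank(N^2) = 0; the number of blocks of size ≥ j is rank(N^{j−1}) − rank(N^j), giving [2, 2]. So we have 2 block(s) of size 2 → block sizes [2, 2]

Assembling the blocks gives a Jordan form
J =
  [4, 1, 0, 0]
  [0, 4, 0, 0]
  [0, 0, 4, 1]
  [0, 0, 0, 4]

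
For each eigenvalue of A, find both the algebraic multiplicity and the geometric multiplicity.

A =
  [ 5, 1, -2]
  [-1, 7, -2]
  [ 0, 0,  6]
λ = 6: alg = 3, geom = 2

Step 1 — factor the characteristic polynomial to read off the algebraic multiplicities:
  χ_A(x) = (x - 6)^3

Step 2 — compute geometric multiplicities via the rank-nullity identity g(λ) = n − rank(A − λI):
  rank(A − (6)·I) = 1, so dim ker(A − (6)·I) = n − 1 = 2

Summary:
  λ = 6: algebraic multiplicity = 3, geometric multiplicity = 2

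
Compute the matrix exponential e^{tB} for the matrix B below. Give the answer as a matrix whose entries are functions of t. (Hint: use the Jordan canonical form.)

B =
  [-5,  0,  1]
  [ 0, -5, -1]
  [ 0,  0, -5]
e^{tB} =
  [exp(-5*t), 0, t*exp(-5*t)]
  [0, exp(-5*t), -t*exp(-5*t)]
  [0, 0, exp(-5*t)]

Strategy: write B = P · J · P⁻¹ where J is a Jordan canonical form, so e^{tB} = P · e^{tJ} · P⁻¹, and e^{tJ} can be computed block-by-block.

B has Jordan form
J =
  [-5,  1,  0]
  [ 0, -5,  0]
  [ 0,  0, -5]
(up to reordering of blocks).

Per-block formulas:
  For a 1×1 block at λ = -5: exp(t · [-5]) = [e^(-5t)].
  For a 2×2 Jordan block J_2(-5): exp(t · J_2(-5)) = e^(-5t)·(I + t·N), where N is the 2×2 nilpotent shift.

After assembling e^{tJ} and conjugating by P, we get:

e^{tB} =
  [exp(-5*t), 0, t*exp(-5*t)]
  [0, exp(-5*t), -t*exp(-5*t)]
  [0, 0, exp(-5*t)]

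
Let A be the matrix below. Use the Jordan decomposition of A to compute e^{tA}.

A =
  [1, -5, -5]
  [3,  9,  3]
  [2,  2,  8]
e^{tA} =
  [-5*t*exp(6*t) + exp(6*t), -5*t*exp(6*t), -5*t*exp(6*t)]
  [3*t*exp(6*t), 3*t*exp(6*t) + exp(6*t), 3*t*exp(6*t)]
  [2*t*exp(6*t), 2*t*exp(6*t), 2*t*exp(6*t) + exp(6*t)]

Strategy: write A = P · J · P⁻¹ where J is a Jordan canonical form, so e^{tA} = P · e^{tJ} · P⁻¹, and e^{tJ} can be computed block-by-block.

A has Jordan form
J =
  [6, 1, 0]
  [0, 6, 0]
  [0, 0, 6]
(up to reordering of blocks).

Per-block formulas:
  For a 2×2 Jordan block J_2(6): exp(t · J_2(6)) = e^(6t)·(I + t·N), where N is the 2×2 nilpotent shift.
  For a 1×1 block at λ = 6: exp(t · [6]) = [e^(6t)].

After assembling e^{tJ} and conjugating by P, we get:

e^{tA} =
  [-5*t*exp(6*t) + exp(6*t), -5*t*exp(6*t), -5*t*exp(6*t)]
  [3*t*exp(6*t), 3*t*exp(6*t) + exp(6*t), 3*t*exp(6*t)]
  [2*t*exp(6*t), 2*t*exp(6*t), 2*t*exp(6*t) + exp(6*t)]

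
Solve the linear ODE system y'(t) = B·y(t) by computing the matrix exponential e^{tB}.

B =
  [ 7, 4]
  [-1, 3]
e^{tB} =
  [2*t*exp(5*t) + exp(5*t), 4*t*exp(5*t)]
  [-t*exp(5*t), -2*t*exp(5*t) + exp(5*t)]

Strategy: write B = P · J · P⁻¹ where J is a Jordan canonical form, so e^{tB} = P · e^{tJ} · P⁻¹, and e^{tJ} can be computed block-by-block.

B has Jordan form
J =
  [5, 1]
  [0, 5]
(up to reordering of blocks).

Per-block formulas:
  For a 2×2 Jordan block J_2(5): exp(t · J_2(5)) = e^(5t)·(I + t·N), where N is the 2×2 nilpotent shift.

After assembling e^{tJ} and conjugating by P, we get:

e^{tB} =
  [2*t*exp(5*t) + exp(5*t), 4*t*exp(5*t)]
  [-t*exp(5*t), -2*t*exp(5*t) + exp(5*t)]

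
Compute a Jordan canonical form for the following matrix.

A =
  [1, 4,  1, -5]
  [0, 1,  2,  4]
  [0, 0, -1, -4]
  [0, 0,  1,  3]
J_3(1) ⊕ J_1(1)

The characteristic polynomial is
  det(x·I − A) = x^4 - 4*x^3 + 6*x^2 - 4*x + 1 = (x - 1)^4

Eigenvalues and multiplicities (the geometric multiplicity of λ is n − rank(A − λI), which equals the number of Jordan blocks for λ):
  λ = 1: algebraic multiplicity = 4, geometric multiplicity = 2

Determining the block sizes for each eigenvalue:
  λ = 1: with am = 4 and gm = 2, the partition is not yet determined (e.g. several partitions of 4 into 2 parts exist). Let N = A − (1)·I. Computing rank(N^1) = 2, rank(N^2) = 1, rank(N^3) = 0; the number of blocks of size ≥ j is rank(N^{j−1}) − rank(N^j), giving [2, 1, 1]. So we have 1 block(s) of size 3, 1 block(s) of size 1 → block sizes [3, 1]

Assembling the blocks gives a Jordan form
J =
  [1, 1, 0, 0]
  [0, 1, 1, 0]
  [0, 0, 1, 0]
  [0, 0, 0, 1]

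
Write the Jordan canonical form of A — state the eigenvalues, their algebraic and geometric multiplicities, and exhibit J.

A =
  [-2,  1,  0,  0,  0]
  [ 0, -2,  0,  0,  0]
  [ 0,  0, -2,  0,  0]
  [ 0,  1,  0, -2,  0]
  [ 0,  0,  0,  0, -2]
J_2(-2) ⊕ J_1(-2) ⊕ J_1(-2) ⊕ J_1(-2)

The characteristic polynomial is
  det(x·I − A) = x^5 + 10*x^4 + 40*x^3 + 80*x^2 + 80*x + 32 = (x + 2)^5

Eigenvalues and multiplicities (the geometric multiplicity of λ is n − rank(A − λI), which equals the number of Jordan blocks for λ):
  λ = -2: algebraic multiplicity = 5, geometric multiplicity = 4

Determining the block sizes for each eigenvalue:
  λ = -2: 4 blocks summing to 5 forces exactly one block of size 2 and the rest size 1 → block sizes [2, 1, 1, 1]

Assembling the blocks gives a Jordan form
J =
  [-2,  1,  0,  0,  0]
  [ 0, -2,  0,  0,  0]
  [ 0,  0, -2,  0,  0]
  [ 0,  0,  0, -2,  0]
  [ 0,  0,  0,  0, -2]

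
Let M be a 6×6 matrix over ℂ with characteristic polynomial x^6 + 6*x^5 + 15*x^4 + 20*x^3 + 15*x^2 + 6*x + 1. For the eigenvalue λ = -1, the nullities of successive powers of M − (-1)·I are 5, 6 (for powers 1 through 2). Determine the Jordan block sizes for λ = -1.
Block sizes for λ = -1: [2, 1, 1, 1, 1]

From the dimensions of kernels of powers, the number of Jordan blocks of size at least j is d_j − d_{j−1} where d_j = dim ker(N^j) (with d_0 = 0). Computing the differences gives [5, 1].
The number of blocks of size exactly k is (#blocks of size ≥ k) − (#blocks of size ≥ k + 1), so the partition is: 4 block(s) of size 1, 1 block(s) of size 2.
In nonincreasing order the block sizes are [2, 1, 1, 1, 1].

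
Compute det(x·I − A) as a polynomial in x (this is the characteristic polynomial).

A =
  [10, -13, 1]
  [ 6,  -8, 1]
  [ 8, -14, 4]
x^3 - 6*x^2 + 12*x - 8

Expanding det(x·I − A) (e.g. by cofactor expansion or by noting that A is similar to its Jordan form J, which has the same characteristic polynomial as A) gives
  χ_A(x) = x^3 - 6*x^2 + 12*x - 8
which factors as (x - 2)^3. The eigenvalues (with algebraic multiplicities) are λ = 2 with multiplicity 3.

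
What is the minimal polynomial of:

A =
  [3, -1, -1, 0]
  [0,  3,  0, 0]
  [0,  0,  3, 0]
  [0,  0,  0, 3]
x^2 - 6*x + 9

The characteristic polynomial is χ_A(x) = (x - 3)^4, so the eigenvalues are known. The minimal polynomial is
  m_A(x) = Π_λ (x − λ)^{k_λ}
where k_λ is the size of the *largest* Jordan block for λ (equivalently, the smallest k with (A − λI)^k v = 0 for every generalised eigenvector v of λ).

  λ = 3: largest Jordan block has size 2, contributing (x − 3)^2

So m_A(x) = (x - 3)^2 = x^2 - 6*x + 9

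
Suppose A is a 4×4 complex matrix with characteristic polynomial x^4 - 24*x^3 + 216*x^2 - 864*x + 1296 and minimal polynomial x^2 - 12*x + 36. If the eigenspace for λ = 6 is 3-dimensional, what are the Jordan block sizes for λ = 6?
Block sizes for λ = 6: [2, 1, 1]

Step 1 — from the characteristic polynomial, algebraic multiplicity of λ = 6 is 4. From dim ker(A − (6)·I) = 3, there are exactly 3 Jordan blocks for λ = 6.
Step 2 — from the minimal polynomial, the factor (x − 6)^2 tells us the largest block for λ = 6 has size 2.
Step 3 — with total size 4, 3 blocks, and largest block 2, the block sizes (in nonincreasing order) are [2, 1, 1].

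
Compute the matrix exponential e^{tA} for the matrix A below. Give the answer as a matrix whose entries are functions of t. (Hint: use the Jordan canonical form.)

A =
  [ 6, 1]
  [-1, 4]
e^{tA} =
  [t*exp(5*t) + exp(5*t), t*exp(5*t)]
  [-t*exp(5*t), -t*exp(5*t) + exp(5*t)]

Strategy: write A = P · J · P⁻¹ where J is a Jordan canonical form, so e^{tA} = P · e^{tJ} · P⁻¹, and e^{tJ} can be computed block-by-block.

A has Jordan form
J =
  [5, 1]
  [0, 5]
(up to reordering of blocks).

Per-block formulas:
  For a 2×2 Jordan block J_2(5): exp(t · J_2(5)) = e^(5t)·(I + t·N), where N is the 2×2 nilpotent shift.

After assembling e^{tJ} and conjugating by P, we get:

e^{tA} =
  [t*exp(5*t) + exp(5*t), t*exp(5*t)]
  [-t*exp(5*t), -t*exp(5*t) + exp(5*t)]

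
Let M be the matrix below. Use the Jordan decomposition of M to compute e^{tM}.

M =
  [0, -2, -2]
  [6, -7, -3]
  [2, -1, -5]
e^{tM} =
  [4*t*exp(-4*t) + exp(-4*t), -2*t*exp(-4*t), -2*t*exp(-4*t)]
  [6*t*exp(-4*t), -3*t*exp(-4*t) + exp(-4*t), -3*t*exp(-4*t)]
  [2*t*exp(-4*t), -t*exp(-4*t), -t*exp(-4*t) + exp(-4*t)]

Strategy: write M = P · J · P⁻¹ where J is a Jordan canonical form, so e^{tM} = P · e^{tJ} · P⁻¹, and e^{tJ} can be computed block-by-block.

M has Jordan form
J =
  [-4,  1,  0]
  [ 0, -4,  0]
  [ 0,  0, -4]
(up to reordering of blocks).

Per-block formulas:
  For a 1×1 block at λ = -4: exp(t · [-4]) = [e^(-4t)].
  For a 2×2 Jordan block J_2(-4): exp(t · J_2(-4)) = e^(-4t)·(I + t·N), where N is the 2×2 nilpotent shift.

After assembling e^{tJ} and conjugating by P, we get:

e^{tM} =
  [4*t*exp(-4*t) + exp(-4*t), -2*t*exp(-4*t), -2*t*exp(-4*t)]
  [6*t*exp(-4*t), -3*t*exp(-4*t) + exp(-4*t), -3*t*exp(-4*t)]
  [2*t*exp(-4*t), -t*exp(-4*t), -t*exp(-4*t) + exp(-4*t)]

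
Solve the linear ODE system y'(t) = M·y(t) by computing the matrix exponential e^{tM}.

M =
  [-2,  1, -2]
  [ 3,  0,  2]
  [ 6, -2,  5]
e^{tM} =
  [-3*t*exp(t) + exp(t), t*exp(t), -2*t*exp(t)]
  [3*t*exp(t), -t*exp(t) + exp(t), 2*t*exp(t)]
  [6*t*exp(t), -2*t*exp(t), 4*t*exp(t) + exp(t)]

Strategy: write M = P · J · P⁻¹ where J is a Jordan canonical form, so e^{tM} = P · e^{tJ} · P⁻¹, and e^{tJ} can be computed block-by-block.

M has Jordan form
J =
  [1, 1, 0]
  [0, 1, 0]
  [0, 0, 1]
(up to reordering of blocks).

Per-block formulas:
  For a 2×2 Jordan block J_2(1): exp(t · J_2(1)) = e^(1t)·(I + t·N), where N is the 2×2 nilpotent shift.
  For a 1×1 block at λ = 1: exp(t · [1]) = [e^(1t)].

After assembling e^{tJ} and conjugating by P, we get:

e^{tM} =
  [-3*t*exp(t) + exp(t), t*exp(t), -2*t*exp(t)]
  [3*t*exp(t), -t*exp(t) + exp(t), 2*t*exp(t)]
  [6*t*exp(t), -2*t*exp(t), 4*t*exp(t) + exp(t)]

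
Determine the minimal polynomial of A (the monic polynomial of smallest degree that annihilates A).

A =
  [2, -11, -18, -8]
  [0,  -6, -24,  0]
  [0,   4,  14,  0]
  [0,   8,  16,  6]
x^3 - 10*x^2 + 28*x - 24

The characteristic polynomial is χ_A(x) = (x - 6)^2*(x - 2)^2, so the eigenvalues are known. The minimal polynomial is
  m_A(x) = Π_λ (x − λ)^{k_λ}
where k_λ is the size of the *largest* Jordan block for λ (equivalently, the smallest k with (A − λI)^k v = 0 for every generalised eigenvector v of λ).

  λ = 2: largest Jordan block has size 2, contributing (x − 2)^2
  λ = 6: largest Jordan block has size 1, contributing (x − 6)

So m_A(x) = (x - 6)*(x - 2)^2 = x^3 - 10*x^2 + 28*x - 24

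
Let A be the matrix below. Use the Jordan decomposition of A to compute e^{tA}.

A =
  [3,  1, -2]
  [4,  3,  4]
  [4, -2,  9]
e^{tA} =
  [-2*t*exp(5*t) + exp(5*t), t*exp(5*t), -2*t*exp(5*t)]
  [4*t*exp(5*t), -2*t*exp(5*t) + exp(5*t), 4*t*exp(5*t)]
  [4*t*exp(5*t), -2*t*exp(5*t), 4*t*exp(5*t) + exp(5*t)]

Strategy: write A = P · J · P⁻¹ where J is a Jordan canonical form, so e^{tA} = P · e^{tJ} · P⁻¹, and e^{tJ} can be computed block-by-block.

A has Jordan form
J =
  [5, 1, 0]
  [0, 5, 0]
  [0, 0, 5]
(up to reordering of blocks).

Per-block formulas:
  For a 2×2 Jordan block J_2(5): exp(t · J_2(5)) = e^(5t)·(I + t·N), where N is the 2×2 nilpotent shift.
  For a 1×1 block at λ = 5: exp(t · [5]) = [e^(5t)].

After assembling e^{tJ} and conjugating by P, we get:

e^{tA} =
  [-2*t*exp(5*t) + exp(5*t), t*exp(5*t), -2*t*exp(5*t)]
  [4*t*exp(5*t), -2*t*exp(5*t) + exp(5*t), 4*t*exp(5*t)]
  [4*t*exp(5*t), -2*t*exp(5*t), 4*t*exp(5*t) + exp(5*t)]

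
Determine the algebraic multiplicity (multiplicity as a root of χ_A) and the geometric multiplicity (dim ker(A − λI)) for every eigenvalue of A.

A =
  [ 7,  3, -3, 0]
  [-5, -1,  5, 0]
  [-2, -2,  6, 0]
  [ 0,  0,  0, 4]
λ = 4: alg = 4, geom = 3

Step 1 — factor the characteristic polynomial to read off the algebraic multiplicities:
  χ_A(x) = (x - 4)^4

Step 2 — compute geometric multiplicities via the rank-nullity identity g(λ) = n − rank(A − λI):
  rank(A − (4)·I) = 1, so dim ker(A − (4)·I) = n − 1 = 3

Summary:
  λ = 4: algebraic multiplicity = 4, geometric multiplicity = 3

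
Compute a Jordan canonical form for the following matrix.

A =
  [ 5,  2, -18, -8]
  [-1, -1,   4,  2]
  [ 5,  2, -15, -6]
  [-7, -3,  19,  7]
J_2(-1) ⊕ J_2(-1)

The characteristic polynomial is
  det(x·I − A) = x^4 + 4*x^3 + 6*x^2 + 4*x + 1 = (x + 1)^4

Eigenvalues and multiplicities (the geometric multiplicity of λ is n − rank(A − λI), which equals the number of Jordan blocks for λ):
  λ = -1: algebraic multiplicity = 4, geometric multiplicity = 2

Determining the block sizes for each eigenvalue:
  λ = -1: with am = 4 and gm = 2, the partition is not yet determined (e.g. several partitions of 4 into 2 parts exist). Let N = A − (-1)·I. Computing rank(N^1) = 2, rank(N^2) = 0; the number of blocks of size ≥ j is rank(N^{j−1}) − rank(N^j), giving [2, 2]. So we have 2 block(s) of size 2 → block sizes [2, 2]

Assembling the blocks gives a Jordan form
J =
  [-1,  1,  0,  0]
  [ 0, -1,  0,  0]
  [ 0,  0, -1,  1]
  [ 0,  0,  0, -1]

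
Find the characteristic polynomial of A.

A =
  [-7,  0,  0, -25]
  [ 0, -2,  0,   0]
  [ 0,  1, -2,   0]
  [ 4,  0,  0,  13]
x^4 - 2*x^3 - 11*x^2 + 12*x + 36

Expanding det(x·I − A) (e.g. by cofactor expansion or by noting that A is similar to its Jordan form J, which has the same characteristic polynomial as A) gives
  χ_A(x) = x^4 - 2*x^3 - 11*x^2 + 12*x + 36
which factors as (x - 3)^2*(x + 2)^2. The eigenvalues (with algebraic multiplicities) are λ = -2 with multiplicity 2, λ = 3 with multiplicity 2.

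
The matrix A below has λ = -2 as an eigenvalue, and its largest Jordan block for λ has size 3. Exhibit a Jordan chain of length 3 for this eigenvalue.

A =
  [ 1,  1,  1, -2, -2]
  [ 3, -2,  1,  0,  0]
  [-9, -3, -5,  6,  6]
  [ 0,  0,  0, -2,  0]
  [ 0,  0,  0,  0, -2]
A Jordan chain for λ = -2 of length 3:
v_1 = (3, 0, -9, 0, 0)ᵀ
v_2 = (3, 3, -9, 0, 0)ᵀ
v_3 = (1, 0, 0, 0, 0)ᵀ

Let N = A − (-2)·I. We want v_3 with N^3 v_3 = 0 but N^2 v_3 ≠ 0; then v_{j-1} := N · v_j for j = 3, …, 2.

Pick v_3 = (1, 0, 0, 0, 0)ᵀ.
Then v_2 = N · v_3 = (3, 3, -9, 0, 0)ᵀ.
Then v_1 = N · v_2 = (3, 0, -9, 0, 0)ᵀ.

Sanity check: (A − (-2)·I) v_1 = (0, 0, 0, 0, 0)ᵀ = 0. ✓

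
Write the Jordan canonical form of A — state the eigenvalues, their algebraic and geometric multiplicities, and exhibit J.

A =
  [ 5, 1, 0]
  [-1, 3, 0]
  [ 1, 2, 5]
J_2(4) ⊕ J_1(5)

The characteristic polynomial is
  det(x·I − A) = x^3 - 13*x^2 + 56*x - 80 = (x - 5)*(x - 4)^2

Eigenvalues and multiplicities (the geometric multiplicity of λ is n − rank(A − λI), which equals the number of Jordan blocks for λ):
  λ = 4: algebraic multiplicity = 2, geometric multiplicity = 1
  λ = 5: algebraic multiplicity = 1, geometric multiplicity = 1

Determining the block sizes for each eigenvalue:
  λ = 4: one block (gm = 1), so the single block has size am = 2 → block sizes [2]
  λ = 5: one block (gm = 1), so the single block has size am = 1 → block sizes [1]

Assembling the blocks gives a Jordan form
J =
  [4, 1, 0]
  [0, 4, 0]
  [0, 0, 5]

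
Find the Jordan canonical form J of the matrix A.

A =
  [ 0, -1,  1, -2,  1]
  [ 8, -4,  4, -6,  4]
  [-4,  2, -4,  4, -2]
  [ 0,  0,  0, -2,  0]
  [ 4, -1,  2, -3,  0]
J_3(-2) ⊕ J_1(-2) ⊕ J_1(-2)

The characteristic polynomial is
  det(x·I − A) = x^5 + 10*x^4 + 40*x^3 + 80*x^2 + 80*x + 32 = (x + 2)^5

Eigenvalues and multiplicities (the geometric multiplicity of λ is n − rank(A − λI), which equals the number of Jordan blocks for λ):
  λ = -2: algebraic multiplicity = 5, geometric multiplicity = 3

Determining the block sizes for each eigenvalue:
  λ = -2: with am = 5 and gm = 3, the partition is not yet determined (e.g. several partitions of 5 into 3 parts exist). Let N = A − (-2)·I. Computing rank(N^1) = 2, rank(N^2) = 1, rank(N^3) = 0; the number of blocks of size ≥ j is rank(N^{j−1}) − rank(N^j), giving [3, 1, 1]. So we have 1 block(s) of size 3, 2 block(s) of size 1 → block sizes [3, 1, 1]

Assembling the blocks gives a Jordan form
J =
  [-2,  1,  0,  0,  0]
  [ 0, -2,  1,  0,  0]
  [ 0,  0, -2,  0,  0]
  [ 0,  0,  0, -2,  0]
  [ 0,  0,  0,  0, -2]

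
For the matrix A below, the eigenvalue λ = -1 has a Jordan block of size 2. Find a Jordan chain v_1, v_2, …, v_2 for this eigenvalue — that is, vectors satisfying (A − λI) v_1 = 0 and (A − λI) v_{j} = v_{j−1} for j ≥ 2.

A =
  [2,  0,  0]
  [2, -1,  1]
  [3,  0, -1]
A Jordan chain for λ = -1 of length 2:
v_1 = (0, 1, 0)ᵀ
v_2 = (0, 0, 1)ᵀ

Let N = A − (-1)·I. We want v_2 with N^2 v_2 = 0 but N^1 v_2 ≠ 0; then v_{j-1} := N · v_j for j = 2, …, 2.

Pick v_2 = (0, 0, 1)ᵀ.
Then v_1 = N · v_2 = (0, 1, 0)ᵀ.

Sanity check: (A − (-1)·I) v_1 = (0, 0, 0)ᵀ = 0. ✓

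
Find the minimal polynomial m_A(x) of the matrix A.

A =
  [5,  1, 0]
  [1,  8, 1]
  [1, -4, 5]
x^3 - 18*x^2 + 108*x - 216

The characteristic polynomial is χ_A(x) = (x - 6)^3, so the eigenvalues are known. The minimal polynomial is
  m_A(x) = Π_λ (x − λ)^{k_λ}
where k_λ is the size of the *largest* Jordan block for λ (equivalently, the smallest k with (A − λI)^k v = 0 for every generalised eigenvector v of λ).

  λ = 6: largest Jordan block has size 3, contributing (x − 6)^3

So m_A(x) = (x - 6)^3 = x^3 - 18*x^2 + 108*x - 216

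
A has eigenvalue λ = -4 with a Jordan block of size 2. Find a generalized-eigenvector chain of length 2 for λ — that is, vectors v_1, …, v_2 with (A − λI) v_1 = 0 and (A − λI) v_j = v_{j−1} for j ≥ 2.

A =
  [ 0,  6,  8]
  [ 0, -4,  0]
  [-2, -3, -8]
A Jordan chain for λ = -4 of length 2:
v_1 = (4, 0, -2)ᵀ
v_2 = (1, 0, 0)ᵀ

Let N = A − (-4)·I. We want v_2 with N^2 v_2 = 0 but N^1 v_2 ≠ 0; then v_{j-1} := N · v_j for j = 2, …, 2.

Pick v_2 = (1, 0, 0)ᵀ.
Then v_1 = N · v_2 = (4, 0, -2)ᵀ.

Sanity check: (A − (-4)·I) v_1 = (0, 0, 0)ᵀ = 0. ✓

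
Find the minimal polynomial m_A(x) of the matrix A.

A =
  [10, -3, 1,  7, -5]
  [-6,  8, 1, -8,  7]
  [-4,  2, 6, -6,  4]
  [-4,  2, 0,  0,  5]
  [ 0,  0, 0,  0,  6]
x^3 - 18*x^2 + 108*x - 216

The characteristic polynomial is χ_A(x) = (x - 6)^5, so the eigenvalues are known. The minimal polynomial is
  m_A(x) = Π_λ (x − λ)^{k_λ}
where k_λ is the size of the *largest* Jordan block for λ (equivalently, the smallest k with (A − λI)^k v = 0 for every generalised eigenvector v of λ).

  λ = 6: largest Jordan block has size 3, contributing (x − 6)^3

So m_A(x) = (x - 6)^3 = x^3 - 18*x^2 + 108*x - 216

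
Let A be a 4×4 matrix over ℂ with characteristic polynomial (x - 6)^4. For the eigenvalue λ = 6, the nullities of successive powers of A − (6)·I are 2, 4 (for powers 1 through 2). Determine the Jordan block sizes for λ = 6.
Block sizes for λ = 6: [2, 2]

From the dimensions of kernels of powers, the number of Jordan blocks of size at least j is d_j − d_{j−1} where d_j = dim ker(N^j) (with d_0 = 0). Computing the differences gives [2, 2].
The number of blocks of size exactly k is (#blocks of size ≥ k) − (#blocks of size ≥ k + 1), so the partition is: 2 block(s) of size 2.
In nonincreasing order the block sizes are [2, 2].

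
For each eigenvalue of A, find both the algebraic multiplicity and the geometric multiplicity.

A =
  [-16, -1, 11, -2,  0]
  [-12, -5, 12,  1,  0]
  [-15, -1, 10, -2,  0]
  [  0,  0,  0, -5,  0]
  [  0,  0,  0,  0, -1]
λ = -5: alg = 3, geom = 1; λ = -1: alg = 2, geom = 2

Step 1 — factor the characteristic polynomial to read off the algebraic multiplicities:
  χ_A(x) = (x + 1)^2*(x + 5)^3

Step 2 — compute geometric multiplicities via the rank-nullity identity g(λ) = n − rank(A − λI):
  rank(A − (-5)·I) = 4, so dim ker(A − (-5)·I) = n − 4 = 1
  rank(A − (-1)·I) = 3, so dim ker(A − (-1)·I) = n − 3 = 2

Summary:
  λ = -5: algebraic multiplicity = 3, geometric multiplicity = 1
  λ = -1: algebraic multiplicity = 2, geometric multiplicity = 2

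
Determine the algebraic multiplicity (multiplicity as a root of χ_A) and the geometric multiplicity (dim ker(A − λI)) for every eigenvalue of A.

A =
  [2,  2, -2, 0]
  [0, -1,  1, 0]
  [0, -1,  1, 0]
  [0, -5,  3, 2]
λ = 0: alg = 2, geom = 1; λ = 2: alg = 2, geom = 2

Step 1 — factor the characteristic polynomial to read off the algebraic multiplicities:
  χ_A(x) = x^2*(x - 2)^2

Step 2 — compute geometric multiplicities via the rank-nullity identity g(λ) = n − rank(A − λI):
  rank(A − (0)·I) = 3, so dim ker(A − (0)·I) = n − 3 = 1
  rank(A − (2)·I) = 2, so dim ker(A − (2)·I) = n − 2 = 2

Summary:
  λ = 0: algebraic multiplicity = 2, geometric multiplicity = 1
  λ = 2: algebraic multiplicity = 2, geometric multiplicity = 2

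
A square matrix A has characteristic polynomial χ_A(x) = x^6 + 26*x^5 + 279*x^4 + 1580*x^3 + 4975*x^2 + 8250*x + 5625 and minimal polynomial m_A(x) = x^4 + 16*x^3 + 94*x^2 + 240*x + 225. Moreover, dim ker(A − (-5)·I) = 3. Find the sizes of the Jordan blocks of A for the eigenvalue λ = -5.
Block sizes for λ = -5: [2, 1, 1]

Step 1 — from the characteristic polynomial, algebraic multiplicity of λ = -5 is 4. From dim ker(A − (-5)·I) = 3, there are exactly 3 Jordan blocks for λ = -5.
Step 2 — from the minimal polynomial, the factor (x + 5)^2 tells us the largest block for λ = -5 has size 2.
Step 3 — with total size 4, 3 blocks, and largest block 2, the block sizes (in nonincreasing order) are [2, 1, 1].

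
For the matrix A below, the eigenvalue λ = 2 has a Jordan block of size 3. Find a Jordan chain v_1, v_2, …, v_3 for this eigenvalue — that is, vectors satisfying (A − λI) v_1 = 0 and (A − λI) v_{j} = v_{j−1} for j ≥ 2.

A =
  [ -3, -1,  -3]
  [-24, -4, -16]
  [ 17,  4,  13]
A Jordan chain for λ = 2 of length 3:
v_1 = (-2, -8, 6)ᵀ
v_2 = (-5, -24, 17)ᵀ
v_3 = (1, 0, 0)ᵀ

Let N = A − (2)·I. We want v_3 with N^3 v_3 = 0 but N^2 v_3 ≠ 0; then v_{j-1} := N · v_j for j = 3, …, 2.

Pick v_3 = (1, 0, 0)ᵀ.
Then v_2 = N · v_3 = (-5, -24, 17)ᵀ.
Then v_1 = N · v_2 = (-2, -8, 6)ᵀ.

Sanity check: (A − (2)·I) v_1 = (0, 0, 0)ᵀ = 0. ✓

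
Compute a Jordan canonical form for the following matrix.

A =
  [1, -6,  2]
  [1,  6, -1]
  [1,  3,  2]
J_2(3) ⊕ J_1(3)

The characteristic polynomial is
  det(x·I − A) = x^3 - 9*x^2 + 27*x - 27 = (x - 3)^3

Eigenvalues and multiplicities (the geometric multiplicity of λ is n − rank(A − λI), which equals the number of Jordan blocks for λ):
  λ = 3: algebraic multiplicity = 3, geometric multiplicity = 2

Determining the block sizes for each eigenvalue:
  λ = 3: 2 blocks summing to 3 forces exactly one block of size 2 and the rest size 1 → block sizes [2, 1]

Assembling the blocks gives a Jordan form
J =
  [3, 1, 0]
  [0, 3, 0]
  [0, 0, 3]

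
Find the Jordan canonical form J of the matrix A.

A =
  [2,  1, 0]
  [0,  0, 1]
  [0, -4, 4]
J_3(2)

The characteristic polynomial is
  det(x·I − A) = x^3 - 6*x^2 + 12*x - 8 = (x - 2)^3

Eigenvalues and multiplicities (the geometric multiplicity of λ is n − rank(A − λI), which equals the number of Jordan blocks for λ):
  λ = 2: algebraic multiplicity = 3, geometric multiplicity = 1

Determining the block sizes for each eigenvalue:
  λ = 2: one block (gm = 1), so the single block has size am = 3 → block sizes [3]

Assembling the blocks gives a Jordan form
J =
  [2, 1, 0]
  [0, 2, 1]
  [0, 0, 2]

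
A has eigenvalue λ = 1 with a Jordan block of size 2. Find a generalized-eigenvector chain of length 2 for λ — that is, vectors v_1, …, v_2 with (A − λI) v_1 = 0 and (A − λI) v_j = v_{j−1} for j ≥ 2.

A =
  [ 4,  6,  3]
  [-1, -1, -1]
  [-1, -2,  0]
A Jordan chain for λ = 1 of length 2:
v_1 = (3, -1, -1)ᵀ
v_2 = (1, 0, 0)ᵀ

Let N = A − (1)·I. We want v_2 with N^2 v_2 = 0 but N^1 v_2 ≠ 0; then v_{j-1} := N · v_j for j = 2, …, 2.

Pick v_2 = (1, 0, 0)ᵀ.
Then v_1 = N · v_2 = (3, -1, -1)ᵀ.

Sanity check: (A − (1)·I) v_1 = (0, 0, 0)ᵀ = 0. ✓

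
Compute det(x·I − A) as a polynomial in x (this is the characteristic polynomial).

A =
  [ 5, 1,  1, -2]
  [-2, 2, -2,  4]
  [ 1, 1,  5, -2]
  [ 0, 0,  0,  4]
x^4 - 16*x^3 + 96*x^2 - 256*x + 256

Expanding det(x·I − A) (e.g. by cofactor expansion or by noting that A is similar to its Jordan form J, which has the same characteristic polynomial as A) gives
  χ_A(x) = x^4 - 16*x^3 + 96*x^2 - 256*x + 256
which factors as (x - 4)^4. The eigenvalues (with algebraic multiplicities) are λ = 4 with multiplicity 4.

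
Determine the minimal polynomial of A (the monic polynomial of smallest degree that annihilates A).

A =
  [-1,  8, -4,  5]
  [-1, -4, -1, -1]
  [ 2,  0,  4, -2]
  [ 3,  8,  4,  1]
x^2

The characteristic polynomial is χ_A(x) = x^4, so the eigenvalues are known. The minimal polynomial is
  m_A(x) = Π_λ (x − λ)^{k_λ}
where k_λ is the size of the *largest* Jordan block for λ (equivalently, the smallest k with (A − λI)^k v = 0 for every generalised eigenvector v of λ).

  λ = 0: largest Jordan block has size 2, contributing (x − 0)^2

So m_A(x) = x^2 = x^2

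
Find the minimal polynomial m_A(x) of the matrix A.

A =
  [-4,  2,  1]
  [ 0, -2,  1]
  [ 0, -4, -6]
x^2 + 8*x + 16

The characteristic polynomial is χ_A(x) = (x + 4)^3, so the eigenvalues are known. The minimal polynomial is
  m_A(x) = Π_λ (x − λ)^{k_λ}
where k_λ is the size of the *largest* Jordan block for λ (equivalently, the smallest k with (A − λI)^k v = 0 for every generalised eigenvector v of λ).

  λ = -4: largest Jordan block has size 2, contributing (x + 4)^2

So m_A(x) = (x + 4)^2 = x^2 + 8*x + 16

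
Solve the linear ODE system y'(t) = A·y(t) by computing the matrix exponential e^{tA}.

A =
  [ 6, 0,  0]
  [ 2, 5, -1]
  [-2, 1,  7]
e^{tA} =
  [exp(6*t), 0, 0]
  [2*t*exp(6*t), -t*exp(6*t) + exp(6*t), -t*exp(6*t)]
  [-2*t*exp(6*t), t*exp(6*t), t*exp(6*t) + exp(6*t)]

Strategy: write A = P · J · P⁻¹ where J is a Jordan canonical form, so e^{tA} = P · e^{tJ} · P⁻¹, and e^{tJ} can be computed block-by-block.

A has Jordan form
J =
  [6, 1, 0]
  [0, 6, 0]
  [0, 0, 6]
(up to reordering of blocks).

Per-block formulas:
  For a 1×1 block at λ = 6: exp(t · [6]) = [e^(6t)].
  For a 2×2 Jordan block J_2(6): exp(t · J_2(6)) = e^(6t)·(I + t·N), where N is the 2×2 nilpotent shift.

After assembling e^{tJ} and conjugating by P, we get:

e^{tA} =
  [exp(6*t), 0, 0]
  [2*t*exp(6*t), -t*exp(6*t) + exp(6*t), -t*exp(6*t)]
  [-2*t*exp(6*t), t*exp(6*t), t*exp(6*t) + exp(6*t)]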